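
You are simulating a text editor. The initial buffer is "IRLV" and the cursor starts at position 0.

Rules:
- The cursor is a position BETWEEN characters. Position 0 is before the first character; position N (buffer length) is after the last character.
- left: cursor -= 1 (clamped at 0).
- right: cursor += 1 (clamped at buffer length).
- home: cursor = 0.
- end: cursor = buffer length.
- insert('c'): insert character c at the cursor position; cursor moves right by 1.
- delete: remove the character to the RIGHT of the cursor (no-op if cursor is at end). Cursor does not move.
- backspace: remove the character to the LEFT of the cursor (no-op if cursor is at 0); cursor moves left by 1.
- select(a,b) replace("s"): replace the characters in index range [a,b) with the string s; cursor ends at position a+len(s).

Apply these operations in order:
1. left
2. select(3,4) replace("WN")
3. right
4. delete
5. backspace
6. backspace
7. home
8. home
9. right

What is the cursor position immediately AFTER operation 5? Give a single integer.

Answer: 4

Derivation:
After op 1 (left): buf='IRLV' cursor=0
After op 2 (select(3,4) replace("WN")): buf='IRLWN' cursor=5
After op 3 (right): buf='IRLWN' cursor=5
After op 4 (delete): buf='IRLWN' cursor=5
After op 5 (backspace): buf='IRLW' cursor=4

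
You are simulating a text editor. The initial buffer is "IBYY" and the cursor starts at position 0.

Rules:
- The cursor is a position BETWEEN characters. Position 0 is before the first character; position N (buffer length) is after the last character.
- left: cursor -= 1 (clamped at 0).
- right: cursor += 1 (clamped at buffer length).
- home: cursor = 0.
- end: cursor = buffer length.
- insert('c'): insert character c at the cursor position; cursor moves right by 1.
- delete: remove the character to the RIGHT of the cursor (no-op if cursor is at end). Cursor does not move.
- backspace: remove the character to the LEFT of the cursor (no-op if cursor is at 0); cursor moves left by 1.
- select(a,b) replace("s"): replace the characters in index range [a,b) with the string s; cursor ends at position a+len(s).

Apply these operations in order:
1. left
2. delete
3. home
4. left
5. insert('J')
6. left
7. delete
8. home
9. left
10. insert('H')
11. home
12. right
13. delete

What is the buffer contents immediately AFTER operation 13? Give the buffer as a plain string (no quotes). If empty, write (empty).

After op 1 (left): buf='IBYY' cursor=0
After op 2 (delete): buf='BYY' cursor=0
After op 3 (home): buf='BYY' cursor=0
After op 4 (left): buf='BYY' cursor=0
After op 5 (insert('J')): buf='JBYY' cursor=1
After op 6 (left): buf='JBYY' cursor=0
After op 7 (delete): buf='BYY' cursor=0
After op 8 (home): buf='BYY' cursor=0
After op 9 (left): buf='BYY' cursor=0
After op 10 (insert('H')): buf='HBYY' cursor=1
After op 11 (home): buf='HBYY' cursor=0
After op 12 (right): buf='HBYY' cursor=1
After op 13 (delete): buf='HYY' cursor=1

Answer: HYY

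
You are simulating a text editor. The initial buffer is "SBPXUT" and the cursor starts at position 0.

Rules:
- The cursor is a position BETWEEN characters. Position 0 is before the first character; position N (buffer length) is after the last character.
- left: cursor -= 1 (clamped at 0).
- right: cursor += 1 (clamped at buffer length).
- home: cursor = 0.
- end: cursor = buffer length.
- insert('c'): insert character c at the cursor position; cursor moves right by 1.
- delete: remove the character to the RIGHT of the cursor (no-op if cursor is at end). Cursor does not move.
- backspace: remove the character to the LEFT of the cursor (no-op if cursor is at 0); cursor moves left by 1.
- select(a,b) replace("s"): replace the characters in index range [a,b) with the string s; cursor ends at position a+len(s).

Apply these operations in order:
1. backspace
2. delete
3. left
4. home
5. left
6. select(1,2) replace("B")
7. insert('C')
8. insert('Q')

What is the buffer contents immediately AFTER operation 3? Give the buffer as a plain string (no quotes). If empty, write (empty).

Answer: BPXUT

Derivation:
After op 1 (backspace): buf='SBPXUT' cursor=0
After op 2 (delete): buf='BPXUT' cursor=0
After op 3 (left): buf='BPXUT' cursor=0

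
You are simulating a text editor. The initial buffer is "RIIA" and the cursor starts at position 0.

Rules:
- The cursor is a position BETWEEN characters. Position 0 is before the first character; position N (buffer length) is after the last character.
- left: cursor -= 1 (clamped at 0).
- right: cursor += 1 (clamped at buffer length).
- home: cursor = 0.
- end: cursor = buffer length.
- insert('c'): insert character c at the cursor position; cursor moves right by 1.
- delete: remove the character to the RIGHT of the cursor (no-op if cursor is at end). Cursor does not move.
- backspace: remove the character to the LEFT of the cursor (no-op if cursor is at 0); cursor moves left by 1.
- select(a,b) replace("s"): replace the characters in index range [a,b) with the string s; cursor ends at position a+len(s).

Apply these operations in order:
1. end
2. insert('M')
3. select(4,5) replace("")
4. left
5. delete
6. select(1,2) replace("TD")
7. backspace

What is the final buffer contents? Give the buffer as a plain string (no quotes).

Answer: RTI

Derivation:
After op 1 (end): buf='RIIA' cursor=4
After op 2 (insert('M')): buf='RIIAM' cursor=5
After op 3 (select(4,5) replace("")): buf='RIIA' cursor=4
After op 4 (left): buf='RIIA' cursor=3
After op 5 (delete): buf='RII' cursor=3
After op 6 (select(1,2) replace("TD")): buf='RTDI' cursor=3
After op 7 (backspace): buf='RTI' cursor=2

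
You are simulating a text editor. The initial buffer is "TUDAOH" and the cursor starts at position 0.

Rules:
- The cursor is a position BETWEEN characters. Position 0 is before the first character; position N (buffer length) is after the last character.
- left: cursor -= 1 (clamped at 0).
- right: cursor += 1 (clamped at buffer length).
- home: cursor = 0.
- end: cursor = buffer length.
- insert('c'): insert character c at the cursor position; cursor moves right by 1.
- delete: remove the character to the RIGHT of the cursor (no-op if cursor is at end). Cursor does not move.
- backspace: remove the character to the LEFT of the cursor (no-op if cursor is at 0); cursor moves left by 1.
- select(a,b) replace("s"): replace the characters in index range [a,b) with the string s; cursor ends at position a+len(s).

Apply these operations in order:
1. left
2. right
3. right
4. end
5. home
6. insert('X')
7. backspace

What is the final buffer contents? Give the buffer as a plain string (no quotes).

After op 1 (left): buf='TUDAOH' cursor=0
After op 2 (right): buf='TUDAOH' cursor=1
After op 3 (right): buf='TUDAOH' cursor=2
After op 4 (end): buf='TUDAOH' cursor=6
After op 5 (home): buf='TUDAOH' cursor=0
After op 6 (insert('X')): buf='XTUDAOH' cursor=1
After op 7 (backspace): buf='TUDAOH' cursor=0

Answer: TUDAOH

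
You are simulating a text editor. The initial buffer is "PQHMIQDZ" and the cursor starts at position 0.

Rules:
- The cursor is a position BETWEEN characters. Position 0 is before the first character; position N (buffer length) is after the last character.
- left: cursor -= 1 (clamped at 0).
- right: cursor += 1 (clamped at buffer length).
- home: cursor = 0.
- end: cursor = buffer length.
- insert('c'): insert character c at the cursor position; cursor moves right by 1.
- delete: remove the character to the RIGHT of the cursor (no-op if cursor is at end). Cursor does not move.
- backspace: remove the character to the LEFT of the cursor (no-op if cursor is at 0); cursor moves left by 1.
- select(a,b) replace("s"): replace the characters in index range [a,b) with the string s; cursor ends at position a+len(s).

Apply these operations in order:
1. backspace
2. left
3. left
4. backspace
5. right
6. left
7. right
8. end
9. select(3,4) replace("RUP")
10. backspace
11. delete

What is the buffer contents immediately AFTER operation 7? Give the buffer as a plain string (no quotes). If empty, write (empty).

After op 1 (backspace): buf='PQHMIQDZ' cursor=0
After op 2 (left): buf='PQHMIQDZ' cursor=0
After op 3 (left): buf='PQHMIQDZ' cursor=0
After op 4 (backspace): buf='PQHMIQDZ' cursor=0
After op 5 (right): buf='PQHMIQDZ' cursor=1
After op 6 (left): buf='PQHMIQDZ' cursor=0
After op 7 (right): buf='PQHMIQDZ' cursor=1

Answer: PQHMIQDZ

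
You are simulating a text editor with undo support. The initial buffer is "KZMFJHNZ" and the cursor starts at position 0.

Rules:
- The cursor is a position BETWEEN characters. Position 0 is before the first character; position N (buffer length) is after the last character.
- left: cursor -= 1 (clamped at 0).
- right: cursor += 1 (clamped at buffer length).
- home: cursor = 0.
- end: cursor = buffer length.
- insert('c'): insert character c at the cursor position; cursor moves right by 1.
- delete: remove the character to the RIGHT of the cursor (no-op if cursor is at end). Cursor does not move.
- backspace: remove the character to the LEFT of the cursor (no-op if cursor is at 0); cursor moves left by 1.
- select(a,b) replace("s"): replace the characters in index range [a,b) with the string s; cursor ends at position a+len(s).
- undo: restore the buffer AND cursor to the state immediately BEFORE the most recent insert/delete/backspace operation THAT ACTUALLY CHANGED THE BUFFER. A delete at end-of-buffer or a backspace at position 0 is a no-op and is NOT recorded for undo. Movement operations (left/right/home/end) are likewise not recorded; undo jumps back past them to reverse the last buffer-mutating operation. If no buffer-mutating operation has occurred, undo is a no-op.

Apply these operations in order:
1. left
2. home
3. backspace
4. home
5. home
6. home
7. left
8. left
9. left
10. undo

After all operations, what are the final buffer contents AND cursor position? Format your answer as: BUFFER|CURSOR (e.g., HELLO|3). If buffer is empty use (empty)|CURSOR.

Answer: KZMFJHNZ|0

Derivation:
After op 1 (left): buf='KZMFJHNZ' cursor=0
After op 2 (home): buf='KZMFJHNZ' cursor=0
After op 3 (backspace): buf='KZMFJHNZ' cursor=0
After op 4 (home): buf='KZMFJHNZ' cursor=0
After op 5 (home): buf='KZMFJHNZ' cursor=0
After op 6 (home): buf='KZMFJHNZ' cursor=0
After op 7 (left): buf='KZMFJHNZ' cursor=0
After op 8 (left): buf='KZMFJHNZ' cursor=0
After op 9 (left): buf='KZMFJHNZ' cursor=0
After op 10 (undo): buf='KZMFJHNZ' cursor=0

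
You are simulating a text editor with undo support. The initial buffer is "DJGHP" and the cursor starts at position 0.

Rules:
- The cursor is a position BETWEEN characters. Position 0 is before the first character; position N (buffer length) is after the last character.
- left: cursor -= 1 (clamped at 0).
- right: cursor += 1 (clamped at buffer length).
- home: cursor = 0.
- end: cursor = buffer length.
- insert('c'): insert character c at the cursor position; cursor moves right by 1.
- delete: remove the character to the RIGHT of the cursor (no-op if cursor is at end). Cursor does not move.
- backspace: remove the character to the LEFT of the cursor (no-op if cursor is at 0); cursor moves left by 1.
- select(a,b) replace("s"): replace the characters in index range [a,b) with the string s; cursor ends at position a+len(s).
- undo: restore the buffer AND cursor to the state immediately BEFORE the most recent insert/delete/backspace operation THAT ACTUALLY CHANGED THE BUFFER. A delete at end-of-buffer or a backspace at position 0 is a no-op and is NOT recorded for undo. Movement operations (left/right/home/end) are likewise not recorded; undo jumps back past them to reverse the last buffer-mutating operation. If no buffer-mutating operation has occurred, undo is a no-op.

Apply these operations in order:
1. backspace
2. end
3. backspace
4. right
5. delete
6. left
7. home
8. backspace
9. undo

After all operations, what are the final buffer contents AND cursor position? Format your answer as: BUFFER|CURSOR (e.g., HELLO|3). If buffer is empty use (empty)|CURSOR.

Answer: DJGHP|5

Derivation:
After op 1 (backspace): buf='DJGHP' cursor=0
After op 2 (end): buf='DJGHP' cursor=5
After op 3 (backspace): buf='DJGH' cursor=4
After op 4 (right): buf='DJGH' cursor=4
After op 5 (delete): buf='DJGH' cursor=4
After op 6 (left): buf='DJGH' cursor=3
After op 7 (home): buf='DJGH' cursor=0
After op 8 (backspace): buf='DJGH' cursor=0
After op 9 (undo): buf='DJGHP' cursor=5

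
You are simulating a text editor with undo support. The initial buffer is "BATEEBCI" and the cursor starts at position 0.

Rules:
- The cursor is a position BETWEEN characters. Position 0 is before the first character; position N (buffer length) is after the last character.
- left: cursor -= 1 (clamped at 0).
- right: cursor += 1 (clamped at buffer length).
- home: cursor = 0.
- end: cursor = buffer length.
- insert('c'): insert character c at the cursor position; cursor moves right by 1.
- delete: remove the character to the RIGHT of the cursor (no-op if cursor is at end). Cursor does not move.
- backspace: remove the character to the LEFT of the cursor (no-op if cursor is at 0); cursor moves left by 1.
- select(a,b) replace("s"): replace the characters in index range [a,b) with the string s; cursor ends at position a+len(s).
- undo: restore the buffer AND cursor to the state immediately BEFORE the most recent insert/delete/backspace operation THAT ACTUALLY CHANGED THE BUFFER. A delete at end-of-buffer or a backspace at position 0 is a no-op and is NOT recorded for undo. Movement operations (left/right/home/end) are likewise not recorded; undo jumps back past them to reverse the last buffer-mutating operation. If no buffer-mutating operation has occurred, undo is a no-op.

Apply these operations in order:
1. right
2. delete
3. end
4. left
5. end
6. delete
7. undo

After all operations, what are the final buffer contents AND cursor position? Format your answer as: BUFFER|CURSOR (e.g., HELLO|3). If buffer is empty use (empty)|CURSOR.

After op 1 (right): buf='BATEEBCI' cursor=1
After op 2 (delete): buf='BTEEBCI' cursor=1
After op 3 (end): buf='BTEEBCI' cursor=7
After op 4 (left): buf='BTEEBCI' cursor=6
After op 5 (end): buf='BTEEBCI' cursor=7
After op 6 (delete): buf='BTEEBCI' cursor=7
After op 7 (undo): buf='BATEEBCI' cursor=1

Answer: BATEEBCI|1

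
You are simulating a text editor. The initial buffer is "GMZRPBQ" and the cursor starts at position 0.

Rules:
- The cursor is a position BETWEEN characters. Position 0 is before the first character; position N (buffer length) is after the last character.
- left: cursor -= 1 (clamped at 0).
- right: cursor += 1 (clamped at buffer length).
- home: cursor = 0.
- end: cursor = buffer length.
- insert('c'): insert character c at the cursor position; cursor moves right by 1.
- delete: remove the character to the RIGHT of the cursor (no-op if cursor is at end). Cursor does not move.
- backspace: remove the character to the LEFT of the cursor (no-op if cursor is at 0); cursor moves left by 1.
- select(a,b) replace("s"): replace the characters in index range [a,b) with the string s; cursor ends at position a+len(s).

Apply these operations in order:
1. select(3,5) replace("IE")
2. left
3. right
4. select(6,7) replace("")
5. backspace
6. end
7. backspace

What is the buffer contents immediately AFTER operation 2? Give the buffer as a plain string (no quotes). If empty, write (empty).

After op 1 (select(3,5) replace("IE")): buf='GMZIEBQ' cursor=5
After op 2 (left): buf='GMZIEBQ' cursor=4

Answer: GMZIEBQ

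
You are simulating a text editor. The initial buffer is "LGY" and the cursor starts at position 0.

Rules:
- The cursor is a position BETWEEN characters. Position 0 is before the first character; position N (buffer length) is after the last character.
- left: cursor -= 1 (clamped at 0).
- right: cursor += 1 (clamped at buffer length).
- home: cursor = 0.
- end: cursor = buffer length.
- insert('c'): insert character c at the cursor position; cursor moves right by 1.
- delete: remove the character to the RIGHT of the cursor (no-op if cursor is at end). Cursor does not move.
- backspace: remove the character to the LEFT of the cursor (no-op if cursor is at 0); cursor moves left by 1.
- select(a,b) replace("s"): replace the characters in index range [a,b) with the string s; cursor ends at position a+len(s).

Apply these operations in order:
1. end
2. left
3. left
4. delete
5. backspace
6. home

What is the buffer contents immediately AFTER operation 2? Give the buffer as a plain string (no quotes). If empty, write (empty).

After op 1 (end): buf='LGY' cursor=3
After op 2 (left): buf='LGY' cursor=2

Answer: LGY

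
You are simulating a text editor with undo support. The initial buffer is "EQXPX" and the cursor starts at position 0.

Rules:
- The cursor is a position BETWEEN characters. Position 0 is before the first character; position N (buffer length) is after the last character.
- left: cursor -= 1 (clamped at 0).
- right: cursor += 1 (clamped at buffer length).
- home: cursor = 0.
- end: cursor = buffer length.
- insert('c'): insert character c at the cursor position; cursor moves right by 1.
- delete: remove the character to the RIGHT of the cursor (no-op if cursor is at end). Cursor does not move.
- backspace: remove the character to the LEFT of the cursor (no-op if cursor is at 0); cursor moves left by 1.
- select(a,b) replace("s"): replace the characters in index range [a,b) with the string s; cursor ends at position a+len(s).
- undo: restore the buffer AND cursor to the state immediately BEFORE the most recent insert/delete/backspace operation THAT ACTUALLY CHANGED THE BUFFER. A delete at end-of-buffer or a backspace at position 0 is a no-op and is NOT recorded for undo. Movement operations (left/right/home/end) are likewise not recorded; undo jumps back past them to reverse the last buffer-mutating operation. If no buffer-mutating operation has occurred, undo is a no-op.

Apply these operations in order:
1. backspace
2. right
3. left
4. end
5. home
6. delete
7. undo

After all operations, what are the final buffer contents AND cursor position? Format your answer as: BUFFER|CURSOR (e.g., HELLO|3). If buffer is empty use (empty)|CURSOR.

Answer: EQXPX|0

Derivation:
After op 1 (backspace): buf='EQXPX' cursor=0
After op 2 (right): buf='EQXPX' cursor=1
After op 3 (left): buf='EQXPX' cursor=0
After op 4 (end): buf='EQXPX' cursor=5
After op 5 (home): buf='EQXPX' cursor=0
After op 6 (delete): buf='QXPX' cursor=0
After op 7 (undo): buf='EQXPX' cursor=0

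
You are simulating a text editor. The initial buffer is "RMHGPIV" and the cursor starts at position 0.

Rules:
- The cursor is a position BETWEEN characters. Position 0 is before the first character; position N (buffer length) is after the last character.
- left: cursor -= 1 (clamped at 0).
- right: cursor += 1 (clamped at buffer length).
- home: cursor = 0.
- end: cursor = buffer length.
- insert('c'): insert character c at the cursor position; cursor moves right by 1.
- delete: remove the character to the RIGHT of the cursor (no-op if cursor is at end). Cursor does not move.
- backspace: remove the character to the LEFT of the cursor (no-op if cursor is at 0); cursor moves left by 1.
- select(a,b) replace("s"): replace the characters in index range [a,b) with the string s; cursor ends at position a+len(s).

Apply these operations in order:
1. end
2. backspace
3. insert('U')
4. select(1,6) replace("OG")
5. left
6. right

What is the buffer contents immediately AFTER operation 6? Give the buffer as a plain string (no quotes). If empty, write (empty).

After op 1 (end): buf='RMHGPIV' cursor=7
After op 2 (backspace): buf='RMHGPI' cursor=6
After op 3 (insert('U')): buf='RMHGPIU' cursor=7
After op 4 (select(1,6) replace("OG")): buf='ROGU' cursor=3
After op 5 (left): buf='ROGU' cursor=2
After op 6 (right): buf='ROGU' cursor=3

Answer: ROGU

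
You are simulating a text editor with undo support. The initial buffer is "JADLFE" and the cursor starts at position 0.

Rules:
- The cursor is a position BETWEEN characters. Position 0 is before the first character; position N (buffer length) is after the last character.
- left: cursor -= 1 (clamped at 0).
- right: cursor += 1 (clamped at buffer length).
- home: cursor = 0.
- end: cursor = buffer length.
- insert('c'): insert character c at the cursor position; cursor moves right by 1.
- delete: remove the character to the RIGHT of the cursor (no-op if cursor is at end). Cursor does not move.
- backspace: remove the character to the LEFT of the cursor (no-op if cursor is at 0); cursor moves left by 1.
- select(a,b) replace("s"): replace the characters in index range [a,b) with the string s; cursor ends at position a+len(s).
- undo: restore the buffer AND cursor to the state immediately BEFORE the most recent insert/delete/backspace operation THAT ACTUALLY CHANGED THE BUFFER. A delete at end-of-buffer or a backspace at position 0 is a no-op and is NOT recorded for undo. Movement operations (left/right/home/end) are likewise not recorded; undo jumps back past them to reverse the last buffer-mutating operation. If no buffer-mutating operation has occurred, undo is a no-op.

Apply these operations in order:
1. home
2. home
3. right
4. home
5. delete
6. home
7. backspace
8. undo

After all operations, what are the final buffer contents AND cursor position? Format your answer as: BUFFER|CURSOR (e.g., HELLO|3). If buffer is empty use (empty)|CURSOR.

After op 1 (home): buf='JADLFE' cursor=0
After op 2 (home): buf='JADLFE' cursor=0
After op 3 (right): buf='JADLFE' cursor=1
After op 4 (home): buf='JADLFE' cursor=0
After op 5 (delete): buf='ADLFE' cursor=0
After op 6 (home): buf='ADLFE' cursor=0
After op 7 (backspace): buf='ADLFE' cursor=0
After op 8 (undo): buf='JADLFE' cursor=0

Answer: JADLFE|0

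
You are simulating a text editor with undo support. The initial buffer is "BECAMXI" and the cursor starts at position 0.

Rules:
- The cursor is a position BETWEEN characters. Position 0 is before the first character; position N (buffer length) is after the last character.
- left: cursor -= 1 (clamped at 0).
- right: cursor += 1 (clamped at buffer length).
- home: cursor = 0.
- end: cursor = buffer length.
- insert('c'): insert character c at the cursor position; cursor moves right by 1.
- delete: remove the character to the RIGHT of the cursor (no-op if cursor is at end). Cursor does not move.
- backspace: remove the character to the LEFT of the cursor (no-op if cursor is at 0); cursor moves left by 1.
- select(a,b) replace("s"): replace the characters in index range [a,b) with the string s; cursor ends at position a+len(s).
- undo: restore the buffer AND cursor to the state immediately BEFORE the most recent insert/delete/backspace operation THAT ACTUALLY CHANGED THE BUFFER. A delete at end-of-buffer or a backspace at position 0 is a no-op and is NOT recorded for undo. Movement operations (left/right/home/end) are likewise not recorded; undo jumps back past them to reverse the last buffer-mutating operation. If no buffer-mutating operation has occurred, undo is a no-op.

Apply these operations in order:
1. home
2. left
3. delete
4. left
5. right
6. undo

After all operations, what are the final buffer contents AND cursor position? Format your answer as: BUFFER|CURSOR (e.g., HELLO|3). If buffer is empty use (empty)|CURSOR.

After op 1 (home): buf='BECAMXI' cursor=0
After op 2 (left): buf='BECAMXI' cursor=0
After op 3 (delete): buf='ECAMXI' cursor=0
After op 4 (left): buf='ECAMXI' cursor=0
After op 5 (right): buf='ECAMXI' cursor=1
After op 6 (undo): buf='BECAMXI' cursor=0

Answer: BECAMXI|0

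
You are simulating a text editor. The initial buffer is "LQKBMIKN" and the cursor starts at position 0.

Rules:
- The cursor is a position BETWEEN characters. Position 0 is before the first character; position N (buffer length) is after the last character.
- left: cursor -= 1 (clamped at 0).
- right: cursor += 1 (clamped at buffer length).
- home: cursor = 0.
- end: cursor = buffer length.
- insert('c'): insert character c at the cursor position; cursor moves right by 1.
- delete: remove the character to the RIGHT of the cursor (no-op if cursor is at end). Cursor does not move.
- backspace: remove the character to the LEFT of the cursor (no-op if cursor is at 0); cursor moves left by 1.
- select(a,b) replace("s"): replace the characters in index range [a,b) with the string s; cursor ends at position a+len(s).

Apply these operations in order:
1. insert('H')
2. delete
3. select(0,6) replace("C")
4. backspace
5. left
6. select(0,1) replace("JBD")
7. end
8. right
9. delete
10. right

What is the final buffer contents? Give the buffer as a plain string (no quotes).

Answer: JBDN

Derivation:
After op 1 (insert('H')): buf='HLQKBMIKN' cursor=1
After op 2 (delete): buf='HQKBMIKN' cursor=1
After op 3 (select(0,6) replace("C")): buf='CKN' cursor=1
After op 4 (backspace): buf='KN' cursor=0
After op 5 (left): buf='KN' cursor=0
After op 6 (select(0,1) replace("JBD")): buf='JBDN' cursor=3
After op 7 (end): buf='JBDN' cursor=4
After op 8 (right): buf='JBDN' cursor=4
After op 9 (delete): buf='JBDN' cursor=4
After op 10 (right): buf='JBDN' cursor=4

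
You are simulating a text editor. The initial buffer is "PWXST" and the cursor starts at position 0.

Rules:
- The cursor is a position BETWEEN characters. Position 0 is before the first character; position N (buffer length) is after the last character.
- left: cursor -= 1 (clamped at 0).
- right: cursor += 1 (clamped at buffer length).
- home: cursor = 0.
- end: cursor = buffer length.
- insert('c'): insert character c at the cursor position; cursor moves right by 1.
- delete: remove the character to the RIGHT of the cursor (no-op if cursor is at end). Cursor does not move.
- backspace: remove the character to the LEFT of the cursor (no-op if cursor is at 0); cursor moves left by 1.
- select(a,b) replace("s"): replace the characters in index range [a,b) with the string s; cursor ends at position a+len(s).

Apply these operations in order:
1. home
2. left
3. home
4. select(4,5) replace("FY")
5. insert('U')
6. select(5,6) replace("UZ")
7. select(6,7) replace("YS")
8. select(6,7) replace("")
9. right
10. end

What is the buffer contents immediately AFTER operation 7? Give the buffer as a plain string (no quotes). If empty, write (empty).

After op 1 (home): buf='PWXST' cursor=0
After op 2 (left): buf='PWXST' cursor=0
After op 3 (home): buf='PWXST' cursor=0
After op 4 (select(4,5) replace("FY")): buf='PWXSFY' cursor=6
After op 5 (insert('U')): buf='PWXSFYU' cursor=7
After op 6 (select(5,6) replace("UZ")): buf='PWXSFUZU' cursor=7
After op 7 (select(6,7) replace("YS")): buf='PWXSFUYSU' cursor=8

Answer: PWXSFUYSU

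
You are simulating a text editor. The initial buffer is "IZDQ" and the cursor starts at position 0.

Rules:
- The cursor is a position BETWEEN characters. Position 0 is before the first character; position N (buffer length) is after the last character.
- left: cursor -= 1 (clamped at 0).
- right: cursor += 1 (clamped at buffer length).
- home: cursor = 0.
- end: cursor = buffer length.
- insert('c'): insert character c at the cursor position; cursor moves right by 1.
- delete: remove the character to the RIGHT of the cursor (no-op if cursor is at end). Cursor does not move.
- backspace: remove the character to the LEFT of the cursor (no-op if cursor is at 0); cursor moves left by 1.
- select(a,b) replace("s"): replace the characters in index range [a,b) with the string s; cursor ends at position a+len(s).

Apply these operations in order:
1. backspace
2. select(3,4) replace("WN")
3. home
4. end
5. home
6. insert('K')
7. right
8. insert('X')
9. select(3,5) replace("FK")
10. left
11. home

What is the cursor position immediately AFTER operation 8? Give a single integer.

After op 1 (backspace): buf='IZDQ' cursor=0
After op 2 (select(3,4) replace("WN")): buf='IZDWN' cursor=5
After op 3 (home): buf='IZDWN' cursor=0
After op 4 (end): buf='IZDWN' cursor=5
After op 5 (home): buf='IZDWN' cursor=0
After op 6 (insert('K')): buf='KIZDWN' cursor=1
After op 7 (right): buf='KIZDWN' cursor=2
After op 8 (insert('X')): buf='KIXZDWN' cursor=3

Answer: 3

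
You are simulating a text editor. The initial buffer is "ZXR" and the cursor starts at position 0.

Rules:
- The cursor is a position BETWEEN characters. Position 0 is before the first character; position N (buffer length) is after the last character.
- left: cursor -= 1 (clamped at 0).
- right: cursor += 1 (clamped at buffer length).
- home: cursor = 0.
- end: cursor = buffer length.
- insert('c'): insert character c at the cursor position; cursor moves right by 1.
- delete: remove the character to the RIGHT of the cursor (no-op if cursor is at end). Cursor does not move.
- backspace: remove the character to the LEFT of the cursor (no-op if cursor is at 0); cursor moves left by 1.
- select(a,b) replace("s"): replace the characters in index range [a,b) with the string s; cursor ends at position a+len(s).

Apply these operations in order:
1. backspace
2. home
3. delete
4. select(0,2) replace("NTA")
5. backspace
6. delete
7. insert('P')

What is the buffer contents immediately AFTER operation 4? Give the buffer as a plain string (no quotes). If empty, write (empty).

Answer: NTA

Derivation:
After op 1 (backspace): buf='ZXR' cursor=0
After op 2 (home): buf='ZXR' cursor=0
After op 3 (delete): buf='XR' cursor=0
After op 4 (select(0,2) replace("NTA")): buf='NTA' cursor=3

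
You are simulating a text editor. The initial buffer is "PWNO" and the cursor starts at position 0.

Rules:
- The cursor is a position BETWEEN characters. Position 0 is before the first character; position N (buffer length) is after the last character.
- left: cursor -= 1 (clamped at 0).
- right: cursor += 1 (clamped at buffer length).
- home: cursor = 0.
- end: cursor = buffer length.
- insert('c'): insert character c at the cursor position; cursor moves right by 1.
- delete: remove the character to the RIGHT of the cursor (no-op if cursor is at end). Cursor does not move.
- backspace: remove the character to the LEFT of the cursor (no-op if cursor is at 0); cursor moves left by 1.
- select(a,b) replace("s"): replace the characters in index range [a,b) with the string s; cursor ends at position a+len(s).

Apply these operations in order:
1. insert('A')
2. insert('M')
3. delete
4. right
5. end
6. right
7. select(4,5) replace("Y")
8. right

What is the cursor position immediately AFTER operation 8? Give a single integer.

Answer: 5

Derivation:
After op 1 (insert('A')): buf='APWNO' cursor=1
After op 2 (insert('M')): buf='AMPWNO' cursor=2
After op 3 (delete): buf='AMWNO' cursor=2
After op 4 (right): buf='AMWNO' cursor=3
After op 5 (end): buf='AMWNO' cursor=5
After op 6 (right): buf='AMWNO' cursor=5
After op 7 (select(4,5) replace("Y")): buf='AMWNY' cursor=5
After op 8 (right): buf='AMWNY' cursor=5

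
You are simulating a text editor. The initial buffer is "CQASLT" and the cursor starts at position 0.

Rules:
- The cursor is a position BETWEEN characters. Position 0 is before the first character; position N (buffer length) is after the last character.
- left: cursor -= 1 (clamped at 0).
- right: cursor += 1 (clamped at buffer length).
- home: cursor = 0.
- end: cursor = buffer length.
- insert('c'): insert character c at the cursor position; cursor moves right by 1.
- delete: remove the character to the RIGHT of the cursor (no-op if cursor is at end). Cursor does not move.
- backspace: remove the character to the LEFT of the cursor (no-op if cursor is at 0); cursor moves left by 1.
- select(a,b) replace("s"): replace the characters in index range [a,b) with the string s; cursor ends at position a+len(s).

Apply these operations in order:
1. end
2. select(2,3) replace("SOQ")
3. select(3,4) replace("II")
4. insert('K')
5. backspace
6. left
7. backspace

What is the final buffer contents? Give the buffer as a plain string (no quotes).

After op 1 (end): buf='CQASLT' cursor=6
After op 2 (select(2,3) replace("SOQ")): buf='CQSOQSLT' cursor=5
After op 3 (select(3,4) replace("II")): buf='CQSIIQSLT' cursor=5
After op 4 (insert('K')): buf='CQSIIKQSLT' cursor=6
After op 5 (backspace): buf='CQSIIQSLT' cursor=5
After op 6 (left): buf='CQSIIQSLT' cursor=4
After op 7 (backspace): buf='CQSIQSLT' cursor=3

Answer: CQSIQSLT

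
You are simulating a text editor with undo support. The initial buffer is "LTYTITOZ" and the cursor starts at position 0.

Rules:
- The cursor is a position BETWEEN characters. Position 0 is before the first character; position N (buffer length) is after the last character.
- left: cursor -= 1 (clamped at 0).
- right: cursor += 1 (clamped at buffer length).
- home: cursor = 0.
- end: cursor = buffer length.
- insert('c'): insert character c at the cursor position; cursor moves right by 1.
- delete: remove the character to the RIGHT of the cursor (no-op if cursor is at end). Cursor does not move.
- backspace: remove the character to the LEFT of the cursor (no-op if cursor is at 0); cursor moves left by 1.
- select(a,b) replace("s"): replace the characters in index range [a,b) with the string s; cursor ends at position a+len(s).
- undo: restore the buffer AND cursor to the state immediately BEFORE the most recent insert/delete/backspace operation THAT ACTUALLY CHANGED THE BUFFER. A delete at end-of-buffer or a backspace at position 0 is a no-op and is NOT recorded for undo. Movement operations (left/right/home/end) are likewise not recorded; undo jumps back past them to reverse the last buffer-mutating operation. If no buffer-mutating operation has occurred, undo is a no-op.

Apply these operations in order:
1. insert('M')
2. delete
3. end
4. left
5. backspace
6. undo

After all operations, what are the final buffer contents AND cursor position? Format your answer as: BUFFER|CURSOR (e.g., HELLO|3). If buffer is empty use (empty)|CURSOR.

Answer: MTYTITOZ|7

Derivation:
After op 1 (insert('M')): buf='MLTYTITOZ' cursor=1
After op 2 (delete): buf='MTYTITOZ' cursor=1
After op 3 (end): buf='MTYTITOZ' cursor=8
After op 4 (left): buf='MTYTITOZ' cursor=7
After op 5 (backspace): buf='MTYTITZ' cursor=6
After op 6 (undo): buf='MTYTITOZ' cursor=7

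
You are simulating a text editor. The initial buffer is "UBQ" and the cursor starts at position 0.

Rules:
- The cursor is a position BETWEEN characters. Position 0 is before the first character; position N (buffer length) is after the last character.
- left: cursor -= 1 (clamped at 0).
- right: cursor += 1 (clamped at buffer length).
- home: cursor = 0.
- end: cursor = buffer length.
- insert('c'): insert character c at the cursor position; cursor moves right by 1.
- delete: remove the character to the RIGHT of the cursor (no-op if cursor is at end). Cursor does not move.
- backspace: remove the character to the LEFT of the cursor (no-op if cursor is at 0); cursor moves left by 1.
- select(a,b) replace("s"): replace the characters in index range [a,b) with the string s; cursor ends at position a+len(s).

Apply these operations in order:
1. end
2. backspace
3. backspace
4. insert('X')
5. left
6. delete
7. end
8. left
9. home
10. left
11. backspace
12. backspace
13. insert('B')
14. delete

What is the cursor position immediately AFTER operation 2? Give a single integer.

Answer: 2

Derivation:
After op 1 (end): buf='UBQ' cursor=3
After op 2 (backspace): buf='UB' cursor=2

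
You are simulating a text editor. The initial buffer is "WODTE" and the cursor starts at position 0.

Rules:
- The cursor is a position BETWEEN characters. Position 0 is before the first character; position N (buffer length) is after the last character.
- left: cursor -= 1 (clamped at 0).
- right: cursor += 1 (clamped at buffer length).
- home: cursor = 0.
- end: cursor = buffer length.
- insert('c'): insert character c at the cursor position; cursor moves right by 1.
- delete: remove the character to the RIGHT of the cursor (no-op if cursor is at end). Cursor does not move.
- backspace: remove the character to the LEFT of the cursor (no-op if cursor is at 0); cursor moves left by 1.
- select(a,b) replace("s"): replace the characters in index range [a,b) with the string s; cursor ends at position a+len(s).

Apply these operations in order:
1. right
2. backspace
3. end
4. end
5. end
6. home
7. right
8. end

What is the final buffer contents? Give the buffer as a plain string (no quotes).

Answer: ODTE

Derivation:
After op 1 (right): buf='WODTE' cursor=1
After op 2 (backspace): buf='ODTE' cursor=0
After op 3 (end): buf='ODTE' cursor=4
After op 4 (end): buf='ODTE' cursor=4
After op 5 (end): buf='ODTE' cursor=4
After op 6 (home): buf='ODTE' cursor=0
After op 7 (right): buf='ODTE' cursor=1
After op 8 (end): buf='ODTE' cursor=4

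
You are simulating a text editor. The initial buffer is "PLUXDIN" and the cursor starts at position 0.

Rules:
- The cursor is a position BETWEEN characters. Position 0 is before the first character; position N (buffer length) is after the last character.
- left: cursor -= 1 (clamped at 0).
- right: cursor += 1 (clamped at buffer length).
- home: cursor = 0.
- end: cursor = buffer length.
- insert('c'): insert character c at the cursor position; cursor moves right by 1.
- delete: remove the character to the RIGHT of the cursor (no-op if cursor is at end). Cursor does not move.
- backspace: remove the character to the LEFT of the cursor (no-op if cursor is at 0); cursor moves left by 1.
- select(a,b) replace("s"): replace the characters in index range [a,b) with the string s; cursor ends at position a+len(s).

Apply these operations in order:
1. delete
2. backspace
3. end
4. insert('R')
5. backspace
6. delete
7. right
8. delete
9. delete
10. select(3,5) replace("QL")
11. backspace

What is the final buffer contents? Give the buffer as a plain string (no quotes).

After op 1 (delete): buf='LUXDIN' cursor=0
After op 2 (backspace): buf='LUXDIN' cursor=0
After op 3 (end): buf='LUXDIN' cursor=6
After op 4 (insert('R')): buf='LUXDINR' cursor=7
After op 5 (backspace): buf='LUXDIN' cursor=6
After op 6 (delete): buf='LUXDIN' cursor=6
After op 7 (right): buf='LUXDIN' cursor=6
After op 8 (delete): buf='LUXDIN' cursor=6
After op 9 (delete): buf='LUXDIN' cursor=6
After op 10 (select(3,5) replace("QL")): buf='LUXQLN' cursor=5
After op 11 (backspace): buf='LUXQN' cursor=4

Answer: LUXQN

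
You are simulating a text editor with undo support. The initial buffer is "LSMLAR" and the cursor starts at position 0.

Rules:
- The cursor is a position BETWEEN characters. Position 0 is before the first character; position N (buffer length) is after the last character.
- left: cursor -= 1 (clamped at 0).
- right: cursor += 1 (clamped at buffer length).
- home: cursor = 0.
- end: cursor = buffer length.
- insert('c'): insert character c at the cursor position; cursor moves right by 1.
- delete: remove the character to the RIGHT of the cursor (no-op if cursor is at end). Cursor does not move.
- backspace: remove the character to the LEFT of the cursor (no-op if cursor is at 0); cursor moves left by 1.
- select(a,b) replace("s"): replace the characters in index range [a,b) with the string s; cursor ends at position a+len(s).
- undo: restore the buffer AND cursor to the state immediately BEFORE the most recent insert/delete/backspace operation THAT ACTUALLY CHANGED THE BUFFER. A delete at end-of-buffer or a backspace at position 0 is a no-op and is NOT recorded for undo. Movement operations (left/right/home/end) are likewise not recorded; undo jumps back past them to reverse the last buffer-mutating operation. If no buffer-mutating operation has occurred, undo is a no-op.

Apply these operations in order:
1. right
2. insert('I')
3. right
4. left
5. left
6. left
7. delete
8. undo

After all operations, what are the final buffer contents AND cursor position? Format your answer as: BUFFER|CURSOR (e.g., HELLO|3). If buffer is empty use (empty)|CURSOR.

Answer: LISMLAR|0

Derivation:
After op 1 (right): buf='LSMLAR' cursor=1
After op 2 (insert('I')): buf='LISMLAR' cursor=2
After op 3 (right): buf='LISMLAR' cursor=3
After op 4 (left): buf='LISMLAR' cursor=2
After op 5 (left): buf='LISMLAR' cursor=1
After op 6 (left): buf='LISMLAR' cursor=0
After op 7 (delete): buf='ISMLAR' cursor=0
After op 8 (undo): buf='LISMLAR' cursor=0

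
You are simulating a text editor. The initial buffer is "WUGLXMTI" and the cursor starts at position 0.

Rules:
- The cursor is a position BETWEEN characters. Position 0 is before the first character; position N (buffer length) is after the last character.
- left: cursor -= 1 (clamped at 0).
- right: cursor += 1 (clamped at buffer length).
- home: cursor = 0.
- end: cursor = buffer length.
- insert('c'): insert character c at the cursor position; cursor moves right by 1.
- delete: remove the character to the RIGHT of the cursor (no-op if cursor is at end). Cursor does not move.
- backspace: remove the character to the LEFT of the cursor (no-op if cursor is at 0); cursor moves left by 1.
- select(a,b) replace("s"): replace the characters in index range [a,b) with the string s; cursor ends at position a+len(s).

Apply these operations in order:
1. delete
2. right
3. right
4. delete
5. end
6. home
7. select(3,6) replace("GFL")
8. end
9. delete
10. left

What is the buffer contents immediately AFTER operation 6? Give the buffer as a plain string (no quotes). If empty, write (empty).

Answer: UGXMTI

Derivation:
After op 1 (delete): buf='UGLXMTI' cursor=0
After op 2 (right): buf='UGLXMTI' cursor=1
After op 3 (right): buf='UGLXMTI' cursor=2
After op 4 (delete): buf='UGXMTI' cursor=2
After op 5 (end): buf='UGXMTI' cursor=6
After op 6 (home): buf='UGXMTI' cursor=0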